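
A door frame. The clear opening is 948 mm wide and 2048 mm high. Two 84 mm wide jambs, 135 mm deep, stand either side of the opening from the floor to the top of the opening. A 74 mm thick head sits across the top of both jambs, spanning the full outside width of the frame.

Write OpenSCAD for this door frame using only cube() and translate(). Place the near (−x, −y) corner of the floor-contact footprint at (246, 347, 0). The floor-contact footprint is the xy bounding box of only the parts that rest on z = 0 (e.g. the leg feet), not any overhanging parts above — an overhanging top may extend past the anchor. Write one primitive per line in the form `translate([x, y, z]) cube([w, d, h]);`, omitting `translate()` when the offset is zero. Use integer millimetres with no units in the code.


translate([246, 347, 0]) cube([84, 135, 2048]);
translate([1278, 347, 0]) cube([84, 135, 2048]);
translate([246, 347, 2048]) cube([1116, 135, 74]);


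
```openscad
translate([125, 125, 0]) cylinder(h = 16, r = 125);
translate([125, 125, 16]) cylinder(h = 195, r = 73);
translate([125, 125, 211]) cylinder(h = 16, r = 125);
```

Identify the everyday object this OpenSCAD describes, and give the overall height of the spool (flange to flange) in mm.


A spool. The overall height is 227 mm.

Three coaxial cylinders, large–small–large — a spool. Two 16 mm flanges and a 195 mm core give 16 + 195 + 16 = 227 mm.


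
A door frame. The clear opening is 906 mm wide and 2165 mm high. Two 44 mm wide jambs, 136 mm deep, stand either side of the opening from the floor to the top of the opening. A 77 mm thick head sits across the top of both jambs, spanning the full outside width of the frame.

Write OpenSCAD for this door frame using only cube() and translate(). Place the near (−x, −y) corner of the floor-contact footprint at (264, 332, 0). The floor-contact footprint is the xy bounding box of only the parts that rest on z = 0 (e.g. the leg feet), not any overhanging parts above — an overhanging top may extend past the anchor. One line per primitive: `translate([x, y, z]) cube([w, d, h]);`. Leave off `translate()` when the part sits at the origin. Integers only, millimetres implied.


translate([264, 332, 0]) cube([44, 136, 2165]);
translate([1214, 332, 0]) cube([44, 136, 2165]);
translate([264, 332, 2165]) cube([994, 136, 77]);


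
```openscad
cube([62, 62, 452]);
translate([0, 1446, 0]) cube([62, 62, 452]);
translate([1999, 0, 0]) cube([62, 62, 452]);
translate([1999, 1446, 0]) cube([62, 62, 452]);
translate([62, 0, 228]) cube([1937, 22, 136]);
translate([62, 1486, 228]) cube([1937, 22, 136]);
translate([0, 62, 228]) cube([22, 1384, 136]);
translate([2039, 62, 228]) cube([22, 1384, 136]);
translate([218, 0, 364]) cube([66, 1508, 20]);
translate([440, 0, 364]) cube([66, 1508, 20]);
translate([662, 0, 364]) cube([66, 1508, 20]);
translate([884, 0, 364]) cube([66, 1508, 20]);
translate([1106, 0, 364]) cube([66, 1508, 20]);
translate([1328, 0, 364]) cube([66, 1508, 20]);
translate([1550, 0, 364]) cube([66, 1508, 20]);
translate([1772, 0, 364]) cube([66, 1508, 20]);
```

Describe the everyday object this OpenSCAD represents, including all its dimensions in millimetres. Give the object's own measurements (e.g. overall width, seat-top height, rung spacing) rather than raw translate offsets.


A bed frame 2061 mm long (x) by 1508 mm wide (y). Four 62×62 mm corner posts, 452 mm tall, at the corners of the footprint. Four rails of 22 mm thickness and 136 mm height run between adjacent posts with their undersides at z = 228 mm, their outer faces flush with the outside of the frame (the two x-running rails run between the posts' inner faces; the two y-running rails run between the posts' inner faces). 8 slats, each 66 mm wide (x) and 20 mm thick, lie across the top of the two x-running rails, running the full 1508 mm width of the frame in y; along x they sit between the end posts with a 156 mm gap after the −x posts and between neighbouring slats, leaving 161 mm before the +x posts.


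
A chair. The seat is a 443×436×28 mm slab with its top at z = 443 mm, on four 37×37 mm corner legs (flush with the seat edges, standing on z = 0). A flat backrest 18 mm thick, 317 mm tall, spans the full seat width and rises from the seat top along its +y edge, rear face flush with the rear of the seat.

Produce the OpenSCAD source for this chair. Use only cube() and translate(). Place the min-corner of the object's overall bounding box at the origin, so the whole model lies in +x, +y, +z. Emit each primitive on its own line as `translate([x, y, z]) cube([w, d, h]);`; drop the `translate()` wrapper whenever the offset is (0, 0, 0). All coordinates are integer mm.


translate([0, 0, 415]) cube([443, 436, 28]);
cube([37, 37, 415]);
translate([406, 0, 0]) cube([37, 37, 415]);
translate([0, 399, 0]) cube([37, 37, 415]);
translate([406, 399, 0]) cube([37, 37, 415]);
translate([0, 418, 443]) cube([443, 18, 317]);


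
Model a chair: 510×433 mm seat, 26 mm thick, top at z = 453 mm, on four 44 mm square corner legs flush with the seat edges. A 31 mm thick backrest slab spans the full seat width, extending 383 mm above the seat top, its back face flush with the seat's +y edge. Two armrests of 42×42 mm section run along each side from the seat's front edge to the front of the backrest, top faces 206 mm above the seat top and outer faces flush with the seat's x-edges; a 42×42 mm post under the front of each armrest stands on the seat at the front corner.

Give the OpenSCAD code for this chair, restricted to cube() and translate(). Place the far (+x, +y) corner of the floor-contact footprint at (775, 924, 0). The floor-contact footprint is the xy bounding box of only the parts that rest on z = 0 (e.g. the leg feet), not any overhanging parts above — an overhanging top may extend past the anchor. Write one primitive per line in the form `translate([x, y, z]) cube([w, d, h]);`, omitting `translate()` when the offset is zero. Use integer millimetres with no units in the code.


// leg_h = 453 - 26 = 427
// arm post h = 206 - 42 = 164
translate([265, 491, 427]) cube([510, 433, 26]);
translate([265, 491, 0]) cube([44, 44, 427]);
translate([731, 491, 0]) cube([44, 44, 427]);
translate([265, 880, 0]) cube([44, 44, 427]);
translate([731, 880, 0]) cube([44, 44, 427]);
translate([265, 893, 453]) cube([510, 31, 383]);
translate([265, 491, 617]) cube([42, 402, 42]);
translate([733, 491, 617]) cube([42, 402, 42]);
translate([265, 491, 453]) cube([42, 42, 164]);
translate([733, 491, 453]) cube([42, 42, 164]);


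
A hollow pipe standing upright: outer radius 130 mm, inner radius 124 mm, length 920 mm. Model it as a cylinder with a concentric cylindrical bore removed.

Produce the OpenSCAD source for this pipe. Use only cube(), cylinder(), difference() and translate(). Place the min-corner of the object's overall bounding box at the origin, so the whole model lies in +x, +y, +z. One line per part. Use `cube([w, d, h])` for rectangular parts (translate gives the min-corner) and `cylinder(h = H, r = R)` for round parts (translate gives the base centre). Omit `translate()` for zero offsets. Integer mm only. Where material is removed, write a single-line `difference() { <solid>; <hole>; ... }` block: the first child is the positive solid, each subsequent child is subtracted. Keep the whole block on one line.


difference() { translate([130, 130, 0]) cylinder(h = 920, r = 130); translate([130, 130, 0]) cylinder(h = 920, r = 124); }


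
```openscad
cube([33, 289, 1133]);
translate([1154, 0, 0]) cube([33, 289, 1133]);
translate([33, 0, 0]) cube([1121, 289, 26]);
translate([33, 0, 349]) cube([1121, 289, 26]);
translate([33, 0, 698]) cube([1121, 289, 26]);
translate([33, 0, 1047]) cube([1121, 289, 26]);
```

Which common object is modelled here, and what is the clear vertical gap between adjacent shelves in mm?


A bookshelf. The clear shelf gap is 323 mm.

Two tall side panels with 4 horizontal boards between them — a bookshelf. The first two shelf undersides are at z = 0 and z = 349; with shelf thickness 26, the clear gap is 349 − 0 − 26 = 323 mm.


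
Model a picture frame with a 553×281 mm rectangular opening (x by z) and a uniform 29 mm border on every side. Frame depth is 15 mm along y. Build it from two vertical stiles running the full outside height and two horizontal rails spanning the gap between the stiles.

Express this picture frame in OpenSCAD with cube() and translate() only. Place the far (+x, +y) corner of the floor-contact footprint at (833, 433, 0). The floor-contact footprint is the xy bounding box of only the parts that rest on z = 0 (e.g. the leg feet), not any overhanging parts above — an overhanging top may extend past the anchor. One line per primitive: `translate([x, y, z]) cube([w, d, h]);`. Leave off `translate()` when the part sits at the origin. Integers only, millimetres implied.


translate([222, 418, 0]) cube([29, 15, 339]);
translate([804, 418, 0]) cube([29, 15, 339]);
translate([251, 418, 0]) cube([553, 15, 29]);
translate([251, 418, 310]) cube([553, 15, 29]);


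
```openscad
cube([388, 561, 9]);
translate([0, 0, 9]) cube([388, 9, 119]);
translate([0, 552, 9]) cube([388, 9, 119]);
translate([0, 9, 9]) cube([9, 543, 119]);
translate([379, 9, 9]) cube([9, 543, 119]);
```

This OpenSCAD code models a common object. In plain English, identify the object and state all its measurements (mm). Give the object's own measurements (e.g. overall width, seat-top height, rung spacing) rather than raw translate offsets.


An open-topped rectangular box: outside dimensions 388×561×128 mm, with a uniform wall and base thickness of 9 mm. The base is a full 388×561 slab on the floor; four walls sit on top of the base. The front and back walls (the −y and +y sides) span the full width; the two side walls fit between them.


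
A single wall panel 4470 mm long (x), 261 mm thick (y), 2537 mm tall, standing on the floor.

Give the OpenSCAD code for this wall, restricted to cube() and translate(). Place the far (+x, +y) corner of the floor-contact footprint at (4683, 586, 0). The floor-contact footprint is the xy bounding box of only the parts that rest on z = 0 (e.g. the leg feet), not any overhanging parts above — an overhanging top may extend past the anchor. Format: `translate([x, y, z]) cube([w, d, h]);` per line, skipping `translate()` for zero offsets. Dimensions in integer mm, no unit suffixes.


translate([213, 325, 0]) cube([4470, 261, 2537]);


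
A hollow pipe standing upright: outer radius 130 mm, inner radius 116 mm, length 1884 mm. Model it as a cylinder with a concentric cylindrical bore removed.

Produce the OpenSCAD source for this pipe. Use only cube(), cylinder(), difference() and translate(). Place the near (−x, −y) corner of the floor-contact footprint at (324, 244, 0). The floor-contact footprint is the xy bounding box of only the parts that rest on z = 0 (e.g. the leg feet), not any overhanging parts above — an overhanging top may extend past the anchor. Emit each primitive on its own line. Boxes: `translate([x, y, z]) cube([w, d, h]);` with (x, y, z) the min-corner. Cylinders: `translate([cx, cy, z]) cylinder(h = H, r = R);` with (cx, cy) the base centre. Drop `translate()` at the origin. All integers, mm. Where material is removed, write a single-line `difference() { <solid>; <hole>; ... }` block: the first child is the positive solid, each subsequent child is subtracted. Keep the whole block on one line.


difference() { translate([454, 374, 0]) cylinder(h = 1884, r = 130); translate([454, 374, 0]) cylinder(h = 1884, r = 116); }


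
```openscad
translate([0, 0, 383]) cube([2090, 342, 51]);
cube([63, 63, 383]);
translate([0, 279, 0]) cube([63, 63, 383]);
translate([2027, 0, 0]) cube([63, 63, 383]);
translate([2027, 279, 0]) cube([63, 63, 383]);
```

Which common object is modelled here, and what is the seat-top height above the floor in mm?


A bench. The seat-top height is 434 mm.

A long slab on four corner posts — a bench. The slab sits at z = 383 with thickness 51, so the top is 383 + 51 = 434 mm.


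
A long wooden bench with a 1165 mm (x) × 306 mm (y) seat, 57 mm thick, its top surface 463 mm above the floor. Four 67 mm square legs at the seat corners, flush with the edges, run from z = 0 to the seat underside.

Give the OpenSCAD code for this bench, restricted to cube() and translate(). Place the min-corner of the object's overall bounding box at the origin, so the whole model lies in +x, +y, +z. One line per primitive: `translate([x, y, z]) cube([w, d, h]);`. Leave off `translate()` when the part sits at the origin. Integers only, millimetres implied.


// leg_h = 463 − 57 = 406
translate([0, 0, 406]) cube([1165, 306, 57]);
cube([67, 67, 406]);
translate([0, 239, 0]) cube([67, 67, 406]);
translate([1098, 0, 0]) cube([67, 67, 406]);
translate([1098, 239, 0]) cube([67, 67, 406]);


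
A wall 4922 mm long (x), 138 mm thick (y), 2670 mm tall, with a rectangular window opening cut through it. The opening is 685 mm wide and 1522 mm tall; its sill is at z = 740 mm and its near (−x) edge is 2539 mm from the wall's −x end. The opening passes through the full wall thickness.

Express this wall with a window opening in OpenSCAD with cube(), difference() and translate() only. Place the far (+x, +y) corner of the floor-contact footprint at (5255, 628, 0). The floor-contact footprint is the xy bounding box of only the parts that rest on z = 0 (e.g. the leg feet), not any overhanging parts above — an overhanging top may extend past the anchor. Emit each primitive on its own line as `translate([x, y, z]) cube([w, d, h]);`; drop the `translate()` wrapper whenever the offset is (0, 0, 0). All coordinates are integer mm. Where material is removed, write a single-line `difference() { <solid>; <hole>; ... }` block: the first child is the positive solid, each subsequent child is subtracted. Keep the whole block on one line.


difference() { translate([333, 490, 0]) cube([4922, 138, 2670]); translate([2872, 490, 740]) cube([685, 138, 1522]); }


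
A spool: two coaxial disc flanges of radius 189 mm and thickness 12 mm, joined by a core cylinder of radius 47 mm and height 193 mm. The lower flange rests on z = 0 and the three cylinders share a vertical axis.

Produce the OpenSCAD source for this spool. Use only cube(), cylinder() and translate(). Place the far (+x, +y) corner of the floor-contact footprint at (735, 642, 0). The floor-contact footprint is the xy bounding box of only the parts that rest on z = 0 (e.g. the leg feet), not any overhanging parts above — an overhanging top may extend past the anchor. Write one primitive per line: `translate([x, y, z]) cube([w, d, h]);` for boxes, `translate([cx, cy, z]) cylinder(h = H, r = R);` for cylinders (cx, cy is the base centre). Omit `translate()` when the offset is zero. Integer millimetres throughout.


translate([546, 453, 0]) cylinder(h = 12, r = 189);
translate([546, 453, 12]) cylinder(h = 193, r = 47);
translate([546, 453, 205]) cylinder(h = 12, r = 189);


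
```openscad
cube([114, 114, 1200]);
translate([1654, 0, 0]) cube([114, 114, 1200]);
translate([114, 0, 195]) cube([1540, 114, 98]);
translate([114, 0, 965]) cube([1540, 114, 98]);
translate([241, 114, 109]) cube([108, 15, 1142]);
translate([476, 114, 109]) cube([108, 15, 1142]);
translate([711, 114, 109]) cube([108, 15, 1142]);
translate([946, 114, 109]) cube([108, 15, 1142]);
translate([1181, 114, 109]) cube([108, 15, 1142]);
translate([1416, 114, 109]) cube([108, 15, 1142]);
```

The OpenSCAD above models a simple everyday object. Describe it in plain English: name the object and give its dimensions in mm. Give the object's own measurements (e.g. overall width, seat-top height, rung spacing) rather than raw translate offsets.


A fence section. Two 114×114 mm posts, 1200 mm tall, stand on the floor with a clear span of 1540 mm between their inner faces. Two horizontal rails of 114×98 mm section span the gap between the posts with their undersides at z = 195 mm and z = 965 mm, flush with the posts' −y face. 6 pickets, each 108 mm wide, 15 mm thick and 1142 mm tall, are fixed to the +y face of the rails with their bottoms at z = 109 mm, spaced across the span with a 127 mm gap after the −x post and between neighbouring pickets, with 130 mm left before the +x post.


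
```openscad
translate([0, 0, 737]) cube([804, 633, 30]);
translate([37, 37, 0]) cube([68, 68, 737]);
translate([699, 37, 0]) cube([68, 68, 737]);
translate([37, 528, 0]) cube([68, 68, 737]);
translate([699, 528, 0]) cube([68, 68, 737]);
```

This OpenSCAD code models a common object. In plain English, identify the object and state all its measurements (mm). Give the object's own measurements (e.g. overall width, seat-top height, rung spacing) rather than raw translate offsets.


A table: top 804 mm (x) × 633 mm (y), 30 mm thick, upper face at z = 767 mm, on four 68×68 mm square legs, each inset 37 mm from the nearest pair of top edges from z = 0 to the bottom of the top.


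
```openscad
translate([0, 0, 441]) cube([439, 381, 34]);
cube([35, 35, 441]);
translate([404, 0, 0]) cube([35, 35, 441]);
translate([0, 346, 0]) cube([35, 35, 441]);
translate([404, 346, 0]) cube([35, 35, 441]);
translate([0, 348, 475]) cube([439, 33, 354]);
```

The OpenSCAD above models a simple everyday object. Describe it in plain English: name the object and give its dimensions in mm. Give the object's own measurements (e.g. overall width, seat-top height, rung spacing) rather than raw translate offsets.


A chair. The seat is a 439×381×34 mm slab with its top at z = 475 mm, on four 35×35 mm corner legs (flush with the seat edges, standing on z = 0). A flat backrest 33 mm thick, 354 mm tall, spans the full seat width and rises from the seat top along its +y edge, rear face flush with the rear of the seat.


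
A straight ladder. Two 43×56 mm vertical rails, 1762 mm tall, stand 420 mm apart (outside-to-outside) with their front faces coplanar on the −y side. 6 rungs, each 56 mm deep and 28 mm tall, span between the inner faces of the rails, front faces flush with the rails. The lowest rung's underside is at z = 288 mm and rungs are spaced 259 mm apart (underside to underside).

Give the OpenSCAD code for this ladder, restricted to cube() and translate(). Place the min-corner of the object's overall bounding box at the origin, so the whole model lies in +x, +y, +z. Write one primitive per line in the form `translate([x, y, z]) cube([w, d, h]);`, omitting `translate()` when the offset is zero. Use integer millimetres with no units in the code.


cube([43, 56, 1762]);
translate([377, 0, 0]) cube([43, 56, 1762]);
translate([43, 0, 288]) cube([334, 56, 28]);
translate([43, 0, 547]) cube([334, 56, 28]);
translate([43, 0, 806]) cube([334, 56, 28]);
translate([43, 0, 1065]) cube([334, 56, 28]);
translate([43, 0, 1324]) cube([334, 56, 28]);
translate([43, 0, 1583]) cube([334, 56, 28]);


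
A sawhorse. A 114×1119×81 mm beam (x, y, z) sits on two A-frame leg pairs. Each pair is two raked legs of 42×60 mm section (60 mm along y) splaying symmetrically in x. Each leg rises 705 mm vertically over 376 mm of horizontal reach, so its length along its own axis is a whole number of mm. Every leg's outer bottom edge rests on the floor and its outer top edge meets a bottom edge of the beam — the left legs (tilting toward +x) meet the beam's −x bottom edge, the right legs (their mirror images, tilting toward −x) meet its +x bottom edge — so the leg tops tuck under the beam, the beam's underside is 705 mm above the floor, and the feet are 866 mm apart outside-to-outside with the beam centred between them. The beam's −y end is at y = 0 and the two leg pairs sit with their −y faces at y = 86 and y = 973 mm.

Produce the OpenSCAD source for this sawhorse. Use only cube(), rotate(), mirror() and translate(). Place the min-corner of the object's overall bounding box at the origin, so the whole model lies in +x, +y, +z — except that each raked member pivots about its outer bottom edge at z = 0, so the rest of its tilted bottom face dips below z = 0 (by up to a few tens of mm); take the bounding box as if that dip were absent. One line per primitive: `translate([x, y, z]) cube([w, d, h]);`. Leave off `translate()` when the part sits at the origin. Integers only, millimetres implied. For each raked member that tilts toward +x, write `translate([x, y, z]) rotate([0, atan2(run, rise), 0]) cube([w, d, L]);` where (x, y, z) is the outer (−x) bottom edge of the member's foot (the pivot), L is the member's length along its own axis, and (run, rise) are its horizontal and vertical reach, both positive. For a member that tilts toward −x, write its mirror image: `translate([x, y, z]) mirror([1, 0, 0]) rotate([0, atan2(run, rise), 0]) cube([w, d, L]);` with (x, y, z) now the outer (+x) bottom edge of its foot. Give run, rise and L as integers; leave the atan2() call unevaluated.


// leg length = √(376² + 705²) = 799
// right-leg outer foot x = 2·376 + 114 = 866
// beam min-corner = (376, 0, 705)
translate([376, 0, 705]) cube([114, 1119, 81]);
translate([0, 86, 0]) rotate([0, atan2(376, 705), 0]) cube([42, 60, 799]);
translate([866, 86, 0]) mirror([1, 0, 0]) rotate([0, atan2(376, 705), 0]) cube([42, 60, 799]);
translate([0, 973, 0]) rotate([0, atan2(376, 705), 0]) cube([42, 60, 799]);
translate([866, 973, 0]) mirror([1, 0, 0]) rotate([0, atan2(376, 705), 0]) cube([42, 60, 799]);


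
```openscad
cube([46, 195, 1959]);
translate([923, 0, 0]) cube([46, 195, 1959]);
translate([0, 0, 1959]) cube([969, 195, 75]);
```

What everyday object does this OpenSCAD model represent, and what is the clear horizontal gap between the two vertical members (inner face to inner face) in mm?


A door frame. The clear opening width is 877 mm.

Two 1959 mm tall posts with a header on top — a door frame. The left jamb is 46 mm wide at x = 0; the right jamb starts at x = 923. The clear opening is 923 − 46 = 877 mm.


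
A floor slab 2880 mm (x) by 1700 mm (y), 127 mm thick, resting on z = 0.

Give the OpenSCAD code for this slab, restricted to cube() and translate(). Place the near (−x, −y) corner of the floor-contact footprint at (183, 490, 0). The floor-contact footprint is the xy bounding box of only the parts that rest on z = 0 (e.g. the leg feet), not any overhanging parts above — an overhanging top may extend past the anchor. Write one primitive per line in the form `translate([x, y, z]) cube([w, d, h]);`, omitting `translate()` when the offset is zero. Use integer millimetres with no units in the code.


translate([183, 490, 0]) cube([2880, 1700, 127]);


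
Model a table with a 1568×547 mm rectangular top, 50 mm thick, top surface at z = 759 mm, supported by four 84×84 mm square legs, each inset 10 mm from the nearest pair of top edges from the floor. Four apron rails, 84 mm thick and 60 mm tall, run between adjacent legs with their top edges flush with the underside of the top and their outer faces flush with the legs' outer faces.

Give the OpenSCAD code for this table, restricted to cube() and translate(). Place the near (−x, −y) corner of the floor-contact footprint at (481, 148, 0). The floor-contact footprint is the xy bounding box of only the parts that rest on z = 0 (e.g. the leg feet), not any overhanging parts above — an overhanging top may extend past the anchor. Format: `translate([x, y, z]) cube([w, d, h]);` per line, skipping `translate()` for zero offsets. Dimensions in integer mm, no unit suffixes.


// leg_h = 759 - 50 = 709
// apron z = 709 - 60 = 649
translate([471, 138, 709]) cube([1568, 547, 50]);
translate([481, 148, 0]) cube([84, 84, 709]);
translate([1945, 148, 0]) cube([84, 84, 709]);
translate([481, 591, 0]) cube([84, 84, 709]);
translate([1945, 591, 0]) cube([84, 84, 709]);
translate([565, 148, 649]) cube([1380, 84, 60]);
translate([565, 591, 649]) cube([1380, 84, 60]);
translate([481, 232, 649]) cube([84, 359, 60]);
translate([1945, 232, 649]) cube([84, 359, 60]);


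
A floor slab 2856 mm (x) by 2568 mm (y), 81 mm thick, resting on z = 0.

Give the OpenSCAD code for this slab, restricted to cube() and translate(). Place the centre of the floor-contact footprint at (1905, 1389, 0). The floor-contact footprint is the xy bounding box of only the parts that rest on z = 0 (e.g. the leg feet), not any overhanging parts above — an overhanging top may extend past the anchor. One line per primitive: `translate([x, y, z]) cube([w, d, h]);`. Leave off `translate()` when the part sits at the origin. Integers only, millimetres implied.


translate([477, 105, 0]) cube([2856, 2568, 81]);


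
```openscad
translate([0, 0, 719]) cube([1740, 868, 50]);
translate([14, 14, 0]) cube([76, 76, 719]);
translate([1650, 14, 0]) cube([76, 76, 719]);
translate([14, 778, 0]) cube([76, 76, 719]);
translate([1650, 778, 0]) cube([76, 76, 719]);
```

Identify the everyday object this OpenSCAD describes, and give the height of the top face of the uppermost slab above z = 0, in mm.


A table. The table height is 769 mm.

A 1740×868×50 slab sits at z = 719 on four 76 mm square posts — a table. The top surface is at 719 + 50 = 769 mm.


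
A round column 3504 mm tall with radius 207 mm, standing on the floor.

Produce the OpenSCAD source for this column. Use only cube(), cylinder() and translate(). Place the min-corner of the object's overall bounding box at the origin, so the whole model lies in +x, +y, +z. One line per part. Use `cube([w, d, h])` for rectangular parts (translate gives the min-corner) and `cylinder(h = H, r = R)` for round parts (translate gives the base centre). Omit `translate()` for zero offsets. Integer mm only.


translate([207, 207, 0]) cylinder(h = 3504, r = 207);


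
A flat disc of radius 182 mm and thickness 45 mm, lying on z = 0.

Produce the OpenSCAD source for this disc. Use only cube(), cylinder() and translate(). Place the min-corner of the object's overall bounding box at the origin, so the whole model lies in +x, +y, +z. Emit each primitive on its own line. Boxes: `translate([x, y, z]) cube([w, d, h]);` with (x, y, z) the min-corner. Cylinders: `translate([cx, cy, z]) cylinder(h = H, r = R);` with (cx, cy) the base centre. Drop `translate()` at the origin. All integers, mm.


translate([182, 182, 0]) cylinder(h = 45, r = 182);


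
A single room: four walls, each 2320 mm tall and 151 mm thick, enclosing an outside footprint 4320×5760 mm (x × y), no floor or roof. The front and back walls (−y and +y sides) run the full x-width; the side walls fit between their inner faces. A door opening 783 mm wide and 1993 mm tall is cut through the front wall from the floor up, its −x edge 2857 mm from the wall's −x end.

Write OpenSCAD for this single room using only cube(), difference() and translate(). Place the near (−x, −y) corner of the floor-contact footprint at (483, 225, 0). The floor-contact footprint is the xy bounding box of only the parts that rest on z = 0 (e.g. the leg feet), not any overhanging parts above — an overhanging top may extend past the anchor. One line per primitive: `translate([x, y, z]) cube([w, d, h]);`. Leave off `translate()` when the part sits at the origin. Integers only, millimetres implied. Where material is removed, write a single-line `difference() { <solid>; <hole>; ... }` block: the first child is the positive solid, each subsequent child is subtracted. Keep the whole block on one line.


difference() { translate([483, 225, 0]) cube([4320, 151, 2320]); translate([3340, 225, 0]) cube([783, 151, 1993]); }
translate([483, 5834, 0]) cube([4320, 151, 2320]);
translate([483, 376, 0]) cube([151, 5458, 2320]);
translate([4652, 376, 0]) cube([151, 5458, 2320]);


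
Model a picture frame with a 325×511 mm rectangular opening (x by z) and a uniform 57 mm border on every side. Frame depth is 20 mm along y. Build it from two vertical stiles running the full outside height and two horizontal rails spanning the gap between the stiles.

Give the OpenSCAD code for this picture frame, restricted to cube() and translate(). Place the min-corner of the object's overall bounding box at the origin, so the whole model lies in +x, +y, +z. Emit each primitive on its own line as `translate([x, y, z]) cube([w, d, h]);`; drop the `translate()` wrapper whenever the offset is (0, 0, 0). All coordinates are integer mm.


cube([57, 20, 625]);
translate([382, 0, 0]) cube([57, 20, 625]);
translate([57, 0, 0]) cube([325, 20, 57]);
translate([57, 0, 568]) cube([325, 20, 57]);


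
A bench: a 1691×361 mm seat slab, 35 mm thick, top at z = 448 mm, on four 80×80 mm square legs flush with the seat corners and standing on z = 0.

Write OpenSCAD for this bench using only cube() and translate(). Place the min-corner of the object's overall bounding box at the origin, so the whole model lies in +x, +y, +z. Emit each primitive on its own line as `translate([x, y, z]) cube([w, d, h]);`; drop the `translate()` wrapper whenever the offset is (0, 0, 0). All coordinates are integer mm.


translate([0, 0, 413]) cube([1691, 361, 35]);
cube([80, 80, 413]);
translate([0, 281, 0]) cube([80, 80, 413]);
translate([1611, 0, 0]) cube([80, 80, 413]);
translate([1611, 281, 0]) cube([80, 80, 413]);


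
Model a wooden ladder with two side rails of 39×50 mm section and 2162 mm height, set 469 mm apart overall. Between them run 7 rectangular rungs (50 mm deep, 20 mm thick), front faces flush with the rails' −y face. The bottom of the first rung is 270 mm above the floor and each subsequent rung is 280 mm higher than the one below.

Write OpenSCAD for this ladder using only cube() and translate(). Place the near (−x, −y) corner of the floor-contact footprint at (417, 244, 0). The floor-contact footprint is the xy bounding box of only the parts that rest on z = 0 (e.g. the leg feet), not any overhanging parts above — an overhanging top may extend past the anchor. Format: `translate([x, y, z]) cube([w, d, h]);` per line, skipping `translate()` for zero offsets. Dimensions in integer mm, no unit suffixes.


translate([417, 244, 0]) cube([39, 50, 2162]);
translate([847, 244, 0]) cube([39, 50, 2162]);
translate([456, 244, 270]) cube([391, 50, 20]);
translate([456, 244, 550]) cube([391, 50, 20]);
translate([456, 244, 830]) cube([391, 50, 20]);
translate([456, 244, 1110]) cube([391, 50, 20]);
translate([456, 244, 1390]) cube([391, 50, 20]);
translate([456, 244, 1670]) cube([391, 50, 20]);
translate([456, 244, 1950]) cube([391, 50, 20]);


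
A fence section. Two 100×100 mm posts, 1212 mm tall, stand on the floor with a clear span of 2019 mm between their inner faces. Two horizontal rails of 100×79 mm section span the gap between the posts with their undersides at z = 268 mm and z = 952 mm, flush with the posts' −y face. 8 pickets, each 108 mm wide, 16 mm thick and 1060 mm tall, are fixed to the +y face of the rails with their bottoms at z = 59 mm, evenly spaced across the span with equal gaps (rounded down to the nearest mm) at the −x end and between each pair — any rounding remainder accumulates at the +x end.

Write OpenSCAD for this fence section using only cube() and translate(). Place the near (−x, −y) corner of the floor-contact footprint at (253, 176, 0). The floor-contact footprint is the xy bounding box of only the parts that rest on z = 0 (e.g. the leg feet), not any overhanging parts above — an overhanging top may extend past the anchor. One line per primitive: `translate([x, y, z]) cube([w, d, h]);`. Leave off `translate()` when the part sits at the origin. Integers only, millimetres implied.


translate([253, 176, 0]) cube([100, 100, 1212]);
translate([2372, 176, 0]) cube([100, 100, 1212]);
translate([353, 176, 268]) cube([2019, 100, 79]);
translate([353, 176, 952]) cube([2019, 100, 79]);
translate([481, 276, 59]) cube([108, 16, 1060]);
translate([717, 276, 59]) cube([108, 16, 1060]);
translate([953, 276, 59]) cube([108, 16, 1060]);
translate([1189, 276, 59]) cube([108, 16, 1060]);
translate([1425, 276, 59]) cube([108, 16, 1060]);
translate([1661, 276, 59]) cube([108, 16, 1060]);
translate([1897, 276, 59]) cube([108, 16, 1060]);
translate([2133, 276, 59]) cube([108, 16, 1060]);


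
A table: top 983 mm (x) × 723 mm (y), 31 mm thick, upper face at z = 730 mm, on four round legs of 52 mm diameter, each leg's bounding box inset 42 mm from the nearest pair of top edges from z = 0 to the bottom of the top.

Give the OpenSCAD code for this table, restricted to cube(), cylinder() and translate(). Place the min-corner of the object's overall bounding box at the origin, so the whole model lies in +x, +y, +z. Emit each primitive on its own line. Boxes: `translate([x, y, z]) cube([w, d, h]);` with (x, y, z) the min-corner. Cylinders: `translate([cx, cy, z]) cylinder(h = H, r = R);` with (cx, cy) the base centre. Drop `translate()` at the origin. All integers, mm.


translate([0, 0, 699]) cube([983, 723, 31]);
translate([68, 68, 0]) cylinder(h = 699, r = 26);
translate([915, 68, 0]) cylinder(h = 699, r = 26);
translate([68, 655, 0]) cylinder(h = 699, r = 26);
translate([915, 655, 0]) cylinder(h = 699, r = 26);


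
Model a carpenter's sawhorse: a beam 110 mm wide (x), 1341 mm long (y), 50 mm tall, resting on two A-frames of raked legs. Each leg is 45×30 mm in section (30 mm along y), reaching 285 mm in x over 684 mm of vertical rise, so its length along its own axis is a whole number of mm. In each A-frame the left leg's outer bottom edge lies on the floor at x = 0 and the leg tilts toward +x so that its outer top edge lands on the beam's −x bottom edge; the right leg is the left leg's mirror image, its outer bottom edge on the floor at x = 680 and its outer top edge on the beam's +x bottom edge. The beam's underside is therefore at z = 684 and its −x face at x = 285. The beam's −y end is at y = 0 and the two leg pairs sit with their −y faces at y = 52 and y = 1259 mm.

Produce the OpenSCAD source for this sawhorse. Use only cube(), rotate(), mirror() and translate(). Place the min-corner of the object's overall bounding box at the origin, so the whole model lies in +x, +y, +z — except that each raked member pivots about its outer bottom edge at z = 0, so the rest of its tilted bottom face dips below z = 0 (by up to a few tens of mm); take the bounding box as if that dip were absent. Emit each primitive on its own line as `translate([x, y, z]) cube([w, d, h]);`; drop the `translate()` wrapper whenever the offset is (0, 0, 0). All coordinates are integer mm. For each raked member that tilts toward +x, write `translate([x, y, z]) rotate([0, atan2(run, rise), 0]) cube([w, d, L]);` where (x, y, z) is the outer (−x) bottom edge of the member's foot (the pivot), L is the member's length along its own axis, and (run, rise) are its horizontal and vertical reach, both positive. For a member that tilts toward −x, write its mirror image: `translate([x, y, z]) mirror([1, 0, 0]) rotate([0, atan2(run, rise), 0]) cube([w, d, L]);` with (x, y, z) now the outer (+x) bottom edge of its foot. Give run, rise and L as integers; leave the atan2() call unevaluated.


translate([285, 0, 684]) cube([110, 1341, 50]);
translate([0, 52, 0]) rotate([0, atan2(285, 684), 0]) cube([45, 30, 741]);
translate([680, 52, 0]) mirror([1, 0, 0]) rotate([0, atan2(285, 684), 0]) cube([45, 30, 741]);
translate([0, 1259, 0]) rotate([0, atan2(285, 684), 0]) cube([45, 30, 741]);
translate([680, 1259, 0]) mirror([1, 0, 0]) rotate([0, atan2(285, 684), 0]) cube([45, 30, 741]);


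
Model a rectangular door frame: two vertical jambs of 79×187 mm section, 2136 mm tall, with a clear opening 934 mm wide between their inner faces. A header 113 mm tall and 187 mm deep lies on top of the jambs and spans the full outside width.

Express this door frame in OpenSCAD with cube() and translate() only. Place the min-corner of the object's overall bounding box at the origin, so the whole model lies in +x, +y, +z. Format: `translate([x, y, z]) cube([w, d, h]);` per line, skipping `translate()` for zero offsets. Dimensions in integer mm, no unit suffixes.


cube([79, 187, 2136]);
translate([1013, 0, 0]) cube([79, 187, 2136]);
translate([0, 0, 2136]) cube([1092, 187, 113]);


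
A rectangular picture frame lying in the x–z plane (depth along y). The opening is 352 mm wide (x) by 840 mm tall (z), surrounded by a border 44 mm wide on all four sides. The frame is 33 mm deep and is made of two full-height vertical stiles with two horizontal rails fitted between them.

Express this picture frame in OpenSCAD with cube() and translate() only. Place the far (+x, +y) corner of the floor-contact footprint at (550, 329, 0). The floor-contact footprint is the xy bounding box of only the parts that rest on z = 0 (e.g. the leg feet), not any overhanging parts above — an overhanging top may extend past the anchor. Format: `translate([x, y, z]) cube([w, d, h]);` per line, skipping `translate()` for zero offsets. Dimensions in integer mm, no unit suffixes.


translate([110, 296, 0]) cube([44, 33, 928]);
translate([506, 296, 0]) cube([44, 33, 928]);
translate([154, 296, 0]) cube([352, 33, 44]);
translate([154, 296, 884]) cube([352, 33, 44]);


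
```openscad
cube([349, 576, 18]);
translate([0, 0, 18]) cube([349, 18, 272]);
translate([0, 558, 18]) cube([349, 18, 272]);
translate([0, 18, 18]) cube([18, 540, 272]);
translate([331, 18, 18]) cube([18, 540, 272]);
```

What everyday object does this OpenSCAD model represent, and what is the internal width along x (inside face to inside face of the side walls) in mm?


An open box. The internal width is 313 mm.

A 349×576 base slab with four walls standing on it — an open box. The base is 349 mm wide and the walls are 18 mm thick, so the internal width is 349 − 2 × 18 = 313 mm.


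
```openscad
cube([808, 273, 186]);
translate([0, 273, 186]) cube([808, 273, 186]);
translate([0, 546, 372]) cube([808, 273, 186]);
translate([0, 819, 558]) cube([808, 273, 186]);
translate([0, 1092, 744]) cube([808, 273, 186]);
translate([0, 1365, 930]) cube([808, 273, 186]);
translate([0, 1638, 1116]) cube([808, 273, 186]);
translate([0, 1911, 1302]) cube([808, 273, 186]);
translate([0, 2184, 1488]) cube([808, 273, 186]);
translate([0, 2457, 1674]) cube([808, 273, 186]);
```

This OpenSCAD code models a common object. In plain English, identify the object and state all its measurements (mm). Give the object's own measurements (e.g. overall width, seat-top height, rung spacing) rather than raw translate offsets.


A straight staircase of 10 solid steps. Each step is 808 mm wide (x), 273 mm deep (y, the going) and 186 mm tall (the rise). The first step rests on the floor; each subsequent step sits one going further in +y and one rise higher in +z, directly behind and above the previous step with no overlap.


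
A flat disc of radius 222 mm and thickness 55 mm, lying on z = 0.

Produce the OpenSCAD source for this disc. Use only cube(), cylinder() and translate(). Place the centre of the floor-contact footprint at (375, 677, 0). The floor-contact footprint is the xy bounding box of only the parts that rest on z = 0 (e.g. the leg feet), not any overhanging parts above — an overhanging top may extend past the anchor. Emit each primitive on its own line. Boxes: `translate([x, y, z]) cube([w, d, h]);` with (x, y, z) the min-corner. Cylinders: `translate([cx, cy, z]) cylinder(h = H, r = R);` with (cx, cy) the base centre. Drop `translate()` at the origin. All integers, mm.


translate([375, 677, 0]) cylinder(h = 55, r = 222);


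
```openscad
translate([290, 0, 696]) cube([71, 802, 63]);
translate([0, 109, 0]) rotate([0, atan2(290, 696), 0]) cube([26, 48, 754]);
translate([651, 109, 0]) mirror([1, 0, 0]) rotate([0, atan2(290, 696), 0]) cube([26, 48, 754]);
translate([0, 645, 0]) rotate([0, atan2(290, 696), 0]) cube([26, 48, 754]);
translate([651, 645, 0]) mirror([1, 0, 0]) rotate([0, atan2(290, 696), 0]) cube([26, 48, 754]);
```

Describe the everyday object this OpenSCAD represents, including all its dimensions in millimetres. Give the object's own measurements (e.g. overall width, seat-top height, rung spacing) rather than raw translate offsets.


A sawhorse. A 71×802×63 mm beam (x, y, z) sits on two A-frame leg pairs. Each pair is two raked legs of 26×48 mm section (48 mm along y) splaying symmetrically in x. Each leg rises 696 mm vertically over 290 mm of horizontal reach and is 754 mm long along its own axis. Every leg's outer bottom edge rests on the floor and its outer top edge meets a bottom edge of the beam — the left legs (tilting toward +x) meet the beam's −x bottom edge, the right legs (their mirror images, tilting toward −x) meet its +x bottom edge — so the leg tops tuck under the beam, the beam's underside is 696 mm above the floor, and the feet are 651 mm apart outside-to-outside with the beam centred between them. The two leg pairs are set in 109 mm from either end of the beam.
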